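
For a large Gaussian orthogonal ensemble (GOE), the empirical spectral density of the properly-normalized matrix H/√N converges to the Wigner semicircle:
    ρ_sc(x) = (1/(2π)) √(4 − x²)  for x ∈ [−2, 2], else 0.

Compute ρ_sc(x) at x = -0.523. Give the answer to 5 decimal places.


ρ_sc(x) = (1/(2π)) √(4 − x²). With x = -0.523:
  4 − x² = 4 − (-0.523)² = 4 − 0.273529 = 3.726471.
  √(4 − x²) = 1.930407.
  1/(2π) = 0.159155.
  ρ_sc(-0.523) = 0.159155 · 1.930407 = 0.307234.

Rounded to 5 decimal places: ρ_sc(-0.523) ≈ 0.30723.


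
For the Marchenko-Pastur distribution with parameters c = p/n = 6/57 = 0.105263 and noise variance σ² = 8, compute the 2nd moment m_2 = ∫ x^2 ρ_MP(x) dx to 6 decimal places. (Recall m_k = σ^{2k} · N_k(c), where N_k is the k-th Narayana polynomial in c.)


E[X²] = σ⁴ (1 + c) (second MP moment). With σ² = 8 (so σ⁴ = 64) and c = 6/57 = 0.105263: E[X²] = 64 · (1 + 0.105263) = 64 · 1.105263.

So E[X^2] = 70.736842.


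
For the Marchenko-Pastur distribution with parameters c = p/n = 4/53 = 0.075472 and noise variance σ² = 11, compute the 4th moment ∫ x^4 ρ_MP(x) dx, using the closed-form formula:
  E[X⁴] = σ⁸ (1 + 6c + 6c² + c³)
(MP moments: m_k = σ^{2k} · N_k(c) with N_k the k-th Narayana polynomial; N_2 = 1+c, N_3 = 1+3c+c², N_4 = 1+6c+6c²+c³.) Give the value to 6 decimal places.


E[X⁴] = σ⁸ (1 + 6c + 6c² + c³) (fourth MP moment). With σ² = 11 (so σ⁸ = 14641) and c = 4/53 = 0.075472: E[X⁴] = 14641 · (1 + 6·0.075472 + 6·(0.075472)² + (0.075472)³) = 14641 · 1.487436.

So E[X^4] = 21777.549554.


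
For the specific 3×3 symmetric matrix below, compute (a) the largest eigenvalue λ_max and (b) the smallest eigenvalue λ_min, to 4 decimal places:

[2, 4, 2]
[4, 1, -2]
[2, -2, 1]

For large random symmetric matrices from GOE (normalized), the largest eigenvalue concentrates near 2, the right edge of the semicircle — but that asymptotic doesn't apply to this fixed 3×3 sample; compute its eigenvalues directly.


Since M is real symmetric, all three eigenvalues are real; they are the roots of det(λI − M) = λ³ − (tr M) λ² + s λ − det M, where s is the sum of the principal 2×2 minors.
tr M = 2 + 1 + 1 = 4.
s = (2·1 − 4²) + (2·1 − 2²) + (1·1 − (-2)²) = -14 + (-2) + (-3) = -19.
det M (expand along row 1) = 2·(-3) − 4·8 + 2·(-10) = -58.
Characteristic polynomial: λ³ − 4λ² − 19λ + 58 = 0.
Substitute λ = y + (tr M)/3 = y + 1.333333 to remove the quadratic term: y³ + p·y + q = 0 with p = s − (tr M)²/3 = -24.333333 and q = −2(tr M)³/27 + (tr M)·s/3 − det M = 27.925926.
Three real roots ⇒ use the trigonometric (Viète) form: r = 2√(−p/3) = 5.696002, φ = arccos(3q/(p·r)) = arccos(-0.604445) = 2.219866 rad.
y_k = r·cos(φ/3 − 2πk/3) for k = 0, 1, 2 gives y = 4.206491, 1.222775, -5.429266.
λ_k = y_k + 1.333333 gives λ = 5.5398, 2.5561, -4.0959 (check: the sum is 4.0000 = tr M).

Hence λ_max = 5.5398 and λ_min = -4.0959.


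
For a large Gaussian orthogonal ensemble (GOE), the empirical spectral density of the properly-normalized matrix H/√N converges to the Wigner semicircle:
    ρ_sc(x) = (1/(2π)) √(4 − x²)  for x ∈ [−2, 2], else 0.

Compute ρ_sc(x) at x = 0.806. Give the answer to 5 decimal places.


ρ_sc(x) = (1/(2π)) √(4 − x²). With x = 0.806:
  4 − x² = 4 − (0.806)² = 4 − 0.649636 = 3.350364.
  √(4 − x²) = 1.830400.
  1/(2π) = 0.159155.
  ρ_sc(0.806) = 0.159155 · 1.830400 = 0.291317.

Rounded to 5 decimal places: ρ_sc(0.806) ≈ 0.29132.


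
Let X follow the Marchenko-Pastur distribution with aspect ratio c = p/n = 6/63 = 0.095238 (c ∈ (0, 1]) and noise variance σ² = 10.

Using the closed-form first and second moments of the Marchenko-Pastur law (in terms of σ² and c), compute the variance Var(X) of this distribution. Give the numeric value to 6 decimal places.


Recall the MP moments m_1 = E[X] = σ² and m_2 = E[X²] = σ⁴ (1 + c).
m_1 = E[X] = σ² = 10, so m_1² = 100.
m_2 = E[X²] = σ⁴ (1 + c) = 100 · (1 + 0.095238) = 100 · 1.095238 = 109.523810.
(Note m_2 − m_1² simplifies to c · σ⁴ = 0.095238 · 100.)

Var(X) = m_2 − m_1² = 109.523810 − 100 = 9.523810.


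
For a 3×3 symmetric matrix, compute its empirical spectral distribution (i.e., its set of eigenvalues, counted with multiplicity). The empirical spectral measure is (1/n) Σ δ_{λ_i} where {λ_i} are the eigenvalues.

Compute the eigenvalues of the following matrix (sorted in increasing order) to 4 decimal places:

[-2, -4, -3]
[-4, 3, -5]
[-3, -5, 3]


Since M is real symmetric, all three eigenvalues are real; they are the roots of det(λI − M) = λ³ − (tr M) λ² + s λ − det M, where s is the sum of the principal 2×2 minors.
tr M = -2 + 3 + 3 = 4.
s = ((-2)·3 − (-4)²) + ((-2)·3 − (-3)²) + (3·3 − (-5)²) = -22 + (-15) + (-16) = -53.
det M (expand along row 1) = (-2)·(-16) − (-4)·(-27) + (-3)·29 = -163.
Characteristic polynomial: λ³ − 4λ² − 53λ + 163 = 0.
Substitute λ = y + (tr M)/3 = y + 1.333333 to remove the quadratic term: y³ + p·y + q = 0 with p = s − (tr M)²/3 = -58.333333 and q = −2(tr M)³/27 + (tr M)·s/3 − det M = 87.592593.
Three real roots ⇒ use the trigonometric (Viète) form: r = 2√(−p/3) = 8.819171, φ = arccos(3q/(p·r)) = arccos(-0.510792) = 2.106902 rad.
y_k = r·cos(φ/3 − 2πk/3) for k = 0, 1, 2 gives y = 6.732185, 1.567628, -8.299813.
λ_k = y_k + 1.333333 gives λ = 8.0655, 2.9010, -6.9665 (check: the sum is 4.0000 = tr M).

Eigenvalues sorted in increasing order: [-6.9665, 2.9010, 8.0655].


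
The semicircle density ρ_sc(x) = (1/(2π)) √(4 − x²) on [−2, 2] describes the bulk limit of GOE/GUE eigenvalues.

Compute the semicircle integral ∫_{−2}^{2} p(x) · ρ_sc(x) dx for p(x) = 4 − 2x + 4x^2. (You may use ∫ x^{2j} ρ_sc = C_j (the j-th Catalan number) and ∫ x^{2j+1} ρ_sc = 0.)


Write p(x) = Σ a_i x^i, split into monomials and integrate each against ρ_sc separately.
Using ∫ x^{2j} ρ_sc = C_j = (1/(j+1)) C(2j, j) (Catalan numbers) and ∫ x^{2j+1} ρ_sc = 0 (odd monomials vanish by symmetry):
  i = 0 (even): a_0 · C_{0} = 4 · 1 = 4
  i = 1 (odd): ∫ x^1 ρ_sc = 0 (vanishes)
  i = 2 (even): a_2 · C_{1} = 4 · 1 = 4

Summing the contributions: ∫_{−2}^{2} p(x) ρ_sc(x) dx = 4 + 4 = 8.


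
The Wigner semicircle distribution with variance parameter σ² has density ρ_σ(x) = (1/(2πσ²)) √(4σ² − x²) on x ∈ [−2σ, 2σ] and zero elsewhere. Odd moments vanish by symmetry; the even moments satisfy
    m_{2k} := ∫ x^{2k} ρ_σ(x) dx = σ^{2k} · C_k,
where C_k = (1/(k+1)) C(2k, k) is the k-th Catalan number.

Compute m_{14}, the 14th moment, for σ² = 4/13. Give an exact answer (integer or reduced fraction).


By the scaled semicircle moment identity, m_{2k} = σ^{2k} · C_k with k = 7.
C_7 = (1/(k+1)) · C(2k, k) = (1/8) · C(14, 7) = (1/8) · 3432 = 429.
σ^{2k} = (σ²)^k = (4/13)^7 = 16384/62748517.

Therefore m_{14} = σ^{14} · C_7 = (16384/62748517) · 429 = 540672/4826809.


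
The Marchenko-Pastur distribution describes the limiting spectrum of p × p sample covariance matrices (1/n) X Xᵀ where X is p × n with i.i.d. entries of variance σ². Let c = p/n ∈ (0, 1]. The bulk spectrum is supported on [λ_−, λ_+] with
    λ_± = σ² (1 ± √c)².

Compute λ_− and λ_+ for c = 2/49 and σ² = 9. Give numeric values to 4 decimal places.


c = 2/49 = 0.040816; √c = 0.202031.
λ_− = σ² (1 − √c)² = 9 · (1 − 0.202031)² = 9 · (0.797969)² = 5.730798.
λ_+ = σ² (1 + √c)² = 9 · (1 + 0.202031)² = 9 · (1.202031)² = 13.003896.

Rounded to 4 decimal places: λ_− ≈ 5.7308, λ_+ ≈ 13.0039.


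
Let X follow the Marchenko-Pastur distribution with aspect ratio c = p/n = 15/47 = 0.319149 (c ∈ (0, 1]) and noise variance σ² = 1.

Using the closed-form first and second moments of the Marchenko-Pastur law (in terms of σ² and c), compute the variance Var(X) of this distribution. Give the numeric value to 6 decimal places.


Recall the MP moments m_1 = E[X] = σ² and m_2 = E[X²] = σ⁴ (1 + c).
m_1 = E[X] = σ² = 1, so m_1² = 1.
m_2 = E[X²] = σ⁴ (1 + c) = 1 · (1 + 0.319149) = 1 · 1.319149 = 1.319149.
(Note m_2 − m_1² simplifies to c · σ⁴ = 0.319149 · 1.)

Var(X) = m_2 − m_1² = 1.319149 − 1 = 0.319149.


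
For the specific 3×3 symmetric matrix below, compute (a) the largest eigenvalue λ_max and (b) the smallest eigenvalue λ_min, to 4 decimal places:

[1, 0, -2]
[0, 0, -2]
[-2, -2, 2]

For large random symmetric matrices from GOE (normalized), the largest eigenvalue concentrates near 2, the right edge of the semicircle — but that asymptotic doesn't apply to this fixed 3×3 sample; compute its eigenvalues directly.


Since M is real symmetric, all three eigenvalues are real; they are the roots of det(λI − M) = λ³ − (tr M) λ² + s λ − det M, where s is the sum of the principal 2×2 minors.
tr M = 1 + 0 + 2 = 3.
s = (1·0 − 0²) + (1·2 − (-2)²) + (0·2 − (-2)²) = 0 + (-2) + (-4) = -6.
det M (expand along row 1) = 1·(-4) − 0·(-4) + (-2)·0 = -4.
Characteristic polynomial: λ³ − 3λ² − 6λ + 4 = 0.
Substitute λ = y + (tr M)/3 = y + 1.000000 to remove the quadratic term: y³ + p·y + q = 0 with p = s − (tr M)²/3 = -9.000000 and q = −2(tr M)³/27 + (tr M)·s/3 − det M = -4.000000.
Three real roots ⇒ use the trigonometric (Viète) form: r = 2√(−p/3) = 3.464102, φ = arccos(3q/(p·r)) = arccos(0.384900) = 1.175697 rad.
y_k = r·cos(φ/3 − 2πk/3) for k = 0, 1, 2 gives y = 3.201472, -0.454904, -2.746568.
λ_k = y_k + 1.000000 gives λ = 4.2015, 0.5451, -1.7466 (check: the sum is 3.0000 = tr M).

Hence λ_max = 4.2015 and λ_min = -1.7466.


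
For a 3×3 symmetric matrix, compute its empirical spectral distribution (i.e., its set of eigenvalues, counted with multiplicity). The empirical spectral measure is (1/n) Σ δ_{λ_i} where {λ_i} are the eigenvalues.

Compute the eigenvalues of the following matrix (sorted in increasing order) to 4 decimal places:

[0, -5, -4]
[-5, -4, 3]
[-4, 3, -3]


Since M is real symmetric, all three eigenvalues are real; they are the roots of det(λI − M) = λ³ − (tr M) λ² + s λ − det M, where s is the sum of the principal 2×2 minors.
tr M = 0 + (-4) + (-3) = -7.
s = (0·(-4) − (-5)²) + (0·(-3) − (-4)²) + ((-4)·(-3) − 3²) = -25 + (-16) + 3 = -38.
det M (expand along row 1) = 0·3 − (-5)·27 + (-4)·(-31) = 259.
Characteristic polynomial: λ³ + 7λ² − 38λ − 259 = 0.
Substitute λ = y + (tr M)/3 = y − 2.333333 to remove the quadratic term: y³ + p·y + q = 0 with p = s − (tr M)²/3 = -54.333333 and q = −2(tr M)³/27 + (tr M)·s/3 − det M = -144.925926.
Three real roots ⇒ use the trigonometric (Viète) form: r = 2√(−p/3) = 8.511430, φ = arccos(3q/(p·r)) = arccos(0.940153) = 0.347718 rad.
y_k = r·cos(φ/3 − 2πk/3) for k = 0, 1, 2 gives y = 8.454322, -3.374717, -5.079606.
λ_k = y_k − 2.333333 gives λ = 6.1210, -5.7080, -7.4129 (check: the sum is -7.0000 = tr M).

Eigenvalues sorted in increasing order: [-7.4129, -5.7080, 6.1210].


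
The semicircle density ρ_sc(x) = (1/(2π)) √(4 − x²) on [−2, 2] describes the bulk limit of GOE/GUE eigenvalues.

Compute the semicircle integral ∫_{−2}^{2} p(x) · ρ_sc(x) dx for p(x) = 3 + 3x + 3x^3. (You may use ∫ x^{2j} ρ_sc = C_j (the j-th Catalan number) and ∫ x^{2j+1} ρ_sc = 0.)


Write p(x) = Σ a_i x^i, split into monomials and integrate each against ρ_sc separately.
Using ∫ x^{2j} ρ_sc = C_j = (1/(j+1)) C(2j, j) (Catalan numbers) and ∫ x^{2j+1} ρ_sc = 0 (odd monomials vanish by symmetry):
  i = 0 (even): a_0 · C_{0} = 3 · 1 = 3
  i = 1 (odd): ∫ x^1 ρ_sc = 0 (vanishes)
  i = 3 (odd): ∫ x^3 ρ_sc = 0 (vanishes)

Summing the contributions: ∫_{−2}^{2} p(x) ρ_sc(x) dx = 3.


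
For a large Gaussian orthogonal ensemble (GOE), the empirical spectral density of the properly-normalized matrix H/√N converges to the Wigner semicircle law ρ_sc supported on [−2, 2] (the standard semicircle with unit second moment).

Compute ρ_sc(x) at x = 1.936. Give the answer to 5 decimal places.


ρ_sc(x) = (1/(2π)) √(4 − x²). With x = 1.936:
  4 − x² = 4 − (1.936)² = 4 − 3.748096 = 0.251904.
  √(4 − x²) = 0.501900.
  1/(2π) = 0.159155.
  ρ_sc(1.936) = 0.159155 · 0.501900 = 0.079880.

Rounded to 5 decimal places: ρ_sc(1.936) ≈ 0.07988.


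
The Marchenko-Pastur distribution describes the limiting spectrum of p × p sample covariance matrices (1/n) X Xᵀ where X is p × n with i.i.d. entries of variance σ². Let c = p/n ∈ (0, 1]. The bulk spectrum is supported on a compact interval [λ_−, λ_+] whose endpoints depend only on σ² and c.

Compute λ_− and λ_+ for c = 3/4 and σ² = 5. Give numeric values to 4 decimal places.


c = 3/4 = 0.750000; √c = 0.866025.
λ_− = σ² (1 − √c)² = 5 · (1 − 0.866025)² = 5 · (0.133975)² = 0.089746.
λ_+ = σ² (1 + √c)² = 5 · (1 + 0.866025)² = 5 · (1.866025)² = 17.410254.

Rounded to 4 decimal places: λ_− ≈ 0.0897, λ_+ ≈ 17.4103.


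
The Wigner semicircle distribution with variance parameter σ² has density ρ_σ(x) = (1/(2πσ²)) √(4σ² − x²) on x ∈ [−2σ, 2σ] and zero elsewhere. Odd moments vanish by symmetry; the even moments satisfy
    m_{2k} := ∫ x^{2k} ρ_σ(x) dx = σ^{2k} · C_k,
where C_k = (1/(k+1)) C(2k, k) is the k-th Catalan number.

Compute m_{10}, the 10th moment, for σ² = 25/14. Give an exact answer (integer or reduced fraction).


By the scaled semicircle moment identity, m_{2k} = σ^{2k} · C_k with k = 5.
C_5 = (1/(k+1)) · C(2k, k) = (1/6) · C(10, 5) = (1/6) · 252 = 42.
σ^{2k} = (σ²)^k = (25/14)^5 = 9765625/537824.

Therefore m_{10} = σ^{10} · C_5 = (9765625/537824) · 42 = 29296875/38416.


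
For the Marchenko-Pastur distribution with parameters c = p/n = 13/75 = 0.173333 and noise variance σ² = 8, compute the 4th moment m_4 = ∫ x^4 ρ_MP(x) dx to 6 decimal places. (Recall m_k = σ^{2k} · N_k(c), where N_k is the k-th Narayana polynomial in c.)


E[X⁴] = σ⁸ (1 + 6c + 6c² + c³) (fourth MP moment). With σ² = 8 (so σ⁸ = 4096) and c = 13/75 = 0.173333: E[X⁴] = 4096 · (1 + 6·0.173333 + 6·(0.173333)² + (0.173333)³) = 4096 · 2.225474.

So E[X^4] = 9115.543021.


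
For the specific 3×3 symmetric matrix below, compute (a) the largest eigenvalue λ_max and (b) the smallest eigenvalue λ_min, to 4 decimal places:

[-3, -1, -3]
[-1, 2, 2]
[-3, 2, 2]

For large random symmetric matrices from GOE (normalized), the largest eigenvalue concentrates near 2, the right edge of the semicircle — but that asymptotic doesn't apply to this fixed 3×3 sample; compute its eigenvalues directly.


Since M is real symmetric, all three eigenvalues are real; they are the roots of det(λI − M) = λ³ − (tr M) λ² + s λ − det M, where s is the sum of the principal 2×2 minors.
tr M = -3 + 2 + 2 = 1.
s = ((-3)·2 − (-1)²) + ((-3)·2 − (-3)²) + (2·2 − 2²) = -7 + (-15) + 0 = -22.
det M (expand along row 1) = (-3)·0 − (-1)·4 + (-3)·4 = -8.
Characteristic polynomial: λ³ − λ² − 22λ + 8 = 0.
Substitute λ = y + (tr M)/3 = y + 0.333333 to remove the quadratic term: y³ + p·y + q = 0 with p = s − (tr M)²/3 = -22.333333 and q = −2(tr M)³/27 + (tr M)·s/3 − det M = 0.592593.
Three real roots ⇒ use the trigonometric (Viète) form: r = 2√(−p/3) = 5.456902, φ = arccos(3q/(p·r)) = arccos(-0.014587) = 1.585384 rad.
y_k = r·cos(φ/3 − 2πk/3) for k = 0, 1, 2 gives y = 4.712492, 0.026535, -4.739027.
λ_k = y_k + 0.333333 gives λ = 5.0458, 0.3599, -4.4057 (check: the sum is 1.0000 = tr M).

Hence λ_max = 5.0458 and λ_min = -4.4057.


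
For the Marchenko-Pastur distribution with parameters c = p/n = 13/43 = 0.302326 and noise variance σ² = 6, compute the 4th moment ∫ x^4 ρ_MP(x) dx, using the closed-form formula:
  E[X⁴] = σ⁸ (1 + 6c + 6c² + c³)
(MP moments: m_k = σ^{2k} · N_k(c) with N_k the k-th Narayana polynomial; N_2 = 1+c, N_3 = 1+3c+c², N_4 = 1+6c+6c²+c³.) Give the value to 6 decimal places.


E[X⁴] = σ⁸ (1 + 6c + 6c² + c³) (fourth MP moment). With σ² = 6 (so σ⁸ = 1296) and c = 13/43 = 0.302326: E[X⁴] = 1296 · (1 + 6·0.302326 + 6·(0.302326)² + (0.302326)³) = 1296 · 3.389991.

So E[X^4] = 4393.428101.


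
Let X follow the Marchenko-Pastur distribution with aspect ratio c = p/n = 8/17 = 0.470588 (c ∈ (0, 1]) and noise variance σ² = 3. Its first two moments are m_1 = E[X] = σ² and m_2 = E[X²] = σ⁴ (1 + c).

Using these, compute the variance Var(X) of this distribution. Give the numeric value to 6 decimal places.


m_1 = E[X] = σ² = 3, so m_1² = 9.
m_2 = E[X²] = σ⁴ (1 + c) = 9 · (1 + 0.470588) = 9 · 1.470588 = 13.235294.
(Note m_2 − m_1² simplifies to c · σ⁴ = 0.470588 · 9.)

Var(X) = m_2 − m_1² = 13.235294 − 9 = 4.235294.


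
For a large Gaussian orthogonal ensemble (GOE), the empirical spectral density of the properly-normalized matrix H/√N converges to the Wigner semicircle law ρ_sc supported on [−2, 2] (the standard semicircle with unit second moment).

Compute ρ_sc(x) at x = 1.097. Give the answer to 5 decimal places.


ρ_sc(x) = (1/(2π)) √(4 − x²). With x = 1.097:
  4 − x² = 4 − (1.097)² = 4 − 1.203409 = 2.796591.
  √(4 − x²) = 1.672301.
  1/(2π) = 0.159155.
  ρ_sc(1.097) = 0.159155 · 1.672301 = 0.266155.

Rounded to 5 decimal places: ρ_sc(1.097) ≈ 0.26615.


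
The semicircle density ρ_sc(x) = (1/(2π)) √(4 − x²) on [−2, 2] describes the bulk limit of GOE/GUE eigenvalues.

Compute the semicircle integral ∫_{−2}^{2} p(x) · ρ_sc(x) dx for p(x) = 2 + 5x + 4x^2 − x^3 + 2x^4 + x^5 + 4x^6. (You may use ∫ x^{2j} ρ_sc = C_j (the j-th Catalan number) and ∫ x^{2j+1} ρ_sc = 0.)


Write p(x) = Σ a_i x^i, split into monomials and integrate each against ρ_sc separately.
Using ∫ x^{2j} ρ_sc = C_j = (1/(j+1)) C(2j, j) (Catalan numbers) and ∫ x^{2j+1} ρ_sc = 0 (odd monomials vanish by symmetry):
  i = 0 (even): a_0 · C_{0} = 2 · 1 = 2
  i = 1 (odd): ∫ x^1 ρ_sc = 0 (vanishes)
  i = 2 (even): a_2 · C_{1} = 4 · 1 = 4
  i = 3 (odd): ∫ x^3 ρ_sc = 0 (vanishes)
  i = 4 (even): a_4 · C_{2} = 2 · 2 = 4
  i = 5 (odd): ∫ x^5 ρ_sc = 0 (vanishes)
  i = 6 (even): a_6 · C_{3} = 4 · 5 = 20

Summing the contributions: ∫_{−2}^{2} p(x) ρ_sc(x) dx = 2 + 4 + 4 + 20 = 30.


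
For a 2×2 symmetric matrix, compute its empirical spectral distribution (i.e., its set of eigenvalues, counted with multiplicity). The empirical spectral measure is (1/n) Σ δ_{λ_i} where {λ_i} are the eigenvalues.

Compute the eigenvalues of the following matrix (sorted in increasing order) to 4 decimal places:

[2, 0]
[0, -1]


Since M is real symmetric, both eigenvalues are real; they are the roots of det(λI − M) = λ² − (tr M) λ + det M.
tr M = 2 + (-1) = 1.
det M = 2·(-1) − 0² = -2 − 0 = -2.
Characteristic polynomial: λ² − λ − 2 = 0.
Discriminant Δ = (tr M)² − 4·det M = 1 − (-8) = 9; √Δ = 3.000000.
λ = (tr M ± √Δ)/2 = (1 ± 3.000000)/2, giving (tr M − √Δ)/2 = -1.0000 and (tr M + √Δ)/2 = 2.0000.

Eigenvalues sorted in increasing order: [-1.0000, 2.0000].


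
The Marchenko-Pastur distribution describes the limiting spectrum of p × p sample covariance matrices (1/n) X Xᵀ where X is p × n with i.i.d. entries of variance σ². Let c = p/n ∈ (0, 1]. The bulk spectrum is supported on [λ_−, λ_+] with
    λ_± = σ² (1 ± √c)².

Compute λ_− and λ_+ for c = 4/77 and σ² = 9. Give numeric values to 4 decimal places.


c = 4/77 = 0.051948; √c = 0.227921.
λ_− = σ² (1 − √c)² = 9 · (1 − 0.227921)² = 9 · (0.772079)² = 5.364952.
λ_+ = σ² (1 + √c)² = 9 · (1 + 0.227921)² = 9 · (1.227921)² = 13.570113.

Rounded to 4 decimal places: λ_− ≈ 5.3650, λ_+ ≈ 13.5701.


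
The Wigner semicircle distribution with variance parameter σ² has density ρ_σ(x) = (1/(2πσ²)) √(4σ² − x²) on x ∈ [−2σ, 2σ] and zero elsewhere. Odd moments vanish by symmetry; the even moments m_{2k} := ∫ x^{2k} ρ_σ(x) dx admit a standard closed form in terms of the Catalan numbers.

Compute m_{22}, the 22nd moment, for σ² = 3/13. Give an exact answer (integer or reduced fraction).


By the scaled semicircle moment identity, m_{2k} = σ^{2k} · C_k with k = 11.
C_11 = (1/(k+1)) · C(2k, k) = (1/12) · C(22, 11) = (1/12) · 705432 = 58786.
σ^{2k} = (σ²)^k = (3/13)^11 = 177147/1792160394037.

Therefore m_{22} = σ^{22} · C_11 = (177147/1792160394037) · 58786 = 801058734/137858491849.


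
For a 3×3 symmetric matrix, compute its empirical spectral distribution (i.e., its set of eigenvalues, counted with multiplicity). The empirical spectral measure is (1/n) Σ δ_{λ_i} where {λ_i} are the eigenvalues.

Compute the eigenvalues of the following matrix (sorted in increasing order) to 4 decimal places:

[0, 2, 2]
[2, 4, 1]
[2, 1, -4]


Since M is real symmetric, all three eigenvalues are real; they are the roots of det(λI − M) = λ³ − (tr M) λ² + s λ − det M, where s is the sum of the principal 2×2 minors.
tr M = 0 + 4 + (-4) = 0.
s = (0·4 − 2²) + (0·(-4) − 2²) + (4·(-4) − 1²) = -4 + (-4) + (-17) = -25.
det M (expand along row 1) = 0·(-17) − 2·(-10) + 2·(-6) = 8.
Characteristic polynomial: λ³ − 25λ − 8 = 0.
Substitute λ = y + (tr M)/3 = y + 0.000000 to remove the quadratic term: y³ + p·y + q = 0 with p = s − (tr M)²/3 = -25.000000 and q = −2(tr M)³/27 + (tr M)·s/3 − det M = -8.000000.
Three real roots ⇒ use the trigonometric (Viète) form: r = 2√(−p/3) = 5.773503, φ = arccos(3q/(p·r)) = arccos(0.166277) = 1.403744 rad.
y_k = r·cos(φ/3 − 2πk/3) for k = 0, 1, 2 gives y = 5.152914, -0.321327, -4.831587.
λ_k = y_k + 0.000000 gives λ = 5.1529, -0.3213, -4.8316 (check: the sum is 0.0000 = tr M).

Eigenvalues sorted in increasing order: [-4.8316, -0.3213, 5.1529].


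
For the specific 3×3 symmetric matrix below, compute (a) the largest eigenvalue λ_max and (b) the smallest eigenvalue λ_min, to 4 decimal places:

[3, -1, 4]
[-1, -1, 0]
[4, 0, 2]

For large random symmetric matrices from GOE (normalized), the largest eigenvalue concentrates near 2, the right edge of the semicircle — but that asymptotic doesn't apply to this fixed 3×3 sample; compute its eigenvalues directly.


Since M is real symmetric, all three eigenvalues are real; they are the roots of det(λI − M) = λ³ − (tr M) λ² + s λ − det M, where s is the sum of the principal 2×2 minors.
tr M = 3 + (-1) + 2 = 4.
s = (3·(-1) − (-1)²) + (3·2 − 4²) + ((-1)·2 − 0²) = -4 + (-10) + (-2) = -16.
det M (expand along row 1) = 3·(-2) − (-1)·(-2) + 4·4 = 8.
Characteristic polynomial: λ³ − 4λ² − 16λ − 8 = 0.
Substitute λ = y + (tr M)/3 = y + 1.333333 to remove the quadratic term: y³ + p·y + q = 0 with p = s − (tr M)²/3 = -21.333333 and q = −2(tr M)³/27 + (tr M)·s/3 − det M = -34.074074.
Three real roots ⇒ use the trigonometric (Viète) form: r = 2√(−p/3) = 5.333333, φ = arccos(3q/(p·r)) = arccos(0.898438) = 0.454598 rad.
y_k = r·cos(φ/3 − 2πk/3) for k = 0, 1, 2 gives y = 5.272218, -1.938885, -3.333333.
λ_k = y_k + 1.333333 gives λ = 6.6056, -0.6056, -2.0000 (check: the sum is 4.0000 = tr M).

Hence λ_max = 6.6056 and λ_min = -2.0000.


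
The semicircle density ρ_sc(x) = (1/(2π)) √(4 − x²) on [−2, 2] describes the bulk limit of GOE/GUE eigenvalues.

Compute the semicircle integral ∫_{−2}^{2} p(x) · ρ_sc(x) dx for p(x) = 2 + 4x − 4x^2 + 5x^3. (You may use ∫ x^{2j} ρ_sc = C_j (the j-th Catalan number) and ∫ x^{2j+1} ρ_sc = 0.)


Write p(x) = Σ a_i x^i, split into monomials and integrate each against ρ_sc separately.
Using ∫ x^{2j} ρ_sc = C_j = (1/(j+1)) C(2j, j) (Catalan numbers) and ∫ x^{2j+1} ρ_sc = 0 (odd monomials vanish by symmetry):
  i = 0 (even): a_0 · C_{0} = 2 · 1 = 2
  i = 1 (odd): ∫ x^1 ρ_sc = 0 (vanishes)
  i = 2 (even): a_2 · C_{1} = -4 · 1 = -4
  i = 3 (odd): ∫ x^3 ρ_sc = 0 (vanishes)

Summing the contributions: ∫_{−2}^{2} p(x) ρ_sc(x) dx = 2 + (-4) = -2.


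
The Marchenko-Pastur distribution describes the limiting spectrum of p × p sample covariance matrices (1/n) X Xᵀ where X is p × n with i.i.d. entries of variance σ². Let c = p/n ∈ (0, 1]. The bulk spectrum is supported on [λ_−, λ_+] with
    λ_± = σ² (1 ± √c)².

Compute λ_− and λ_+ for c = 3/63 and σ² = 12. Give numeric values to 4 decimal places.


c = 3/63 = 0.047619; √c = 0.218218.
λ_− = σ² (1 − √c)² = 12 · (1 − 0.218218)² = 12 · (0.781782)² = 7.334199.
λ_+ = σ² (1 + √c)² = 12 · (1 + 0.218218)² = 12 · (1.218218)² = 17.808658.

Rounded to 4 decimal places: λ_− ≈ 7.3342, λ_+ ≈ 17.8087.


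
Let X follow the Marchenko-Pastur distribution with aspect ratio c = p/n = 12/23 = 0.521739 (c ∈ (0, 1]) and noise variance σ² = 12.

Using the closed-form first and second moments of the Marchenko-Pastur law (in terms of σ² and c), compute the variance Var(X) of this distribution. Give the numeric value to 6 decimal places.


Recall the MP moments m_1 = E[X] = σ² and m_2 = E[X²] = σ⁴ (1 + c).
m_1 = E[X] = σ² = 12, so m_1² = 144.
m_2 = E[X²] = σ⁴ (1 + c) = 144 · (1 + 0.521739) = 144 · 1.521739 = 219.130435.
(Note m_2 − m_1² simplifies to c · σ⁴ = 0.521739 · 144.)

Var(X) = m_2 − m_1² = 219.130435 − 144 = 75.130435.


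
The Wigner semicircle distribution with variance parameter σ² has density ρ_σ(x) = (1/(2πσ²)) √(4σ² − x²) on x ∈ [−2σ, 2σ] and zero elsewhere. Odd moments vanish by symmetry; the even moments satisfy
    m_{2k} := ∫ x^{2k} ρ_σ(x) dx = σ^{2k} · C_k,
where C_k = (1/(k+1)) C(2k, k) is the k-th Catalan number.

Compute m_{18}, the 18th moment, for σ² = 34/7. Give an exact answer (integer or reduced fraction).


By the scaled semicircle moment identity, m_{2k} = σ^{2k} · C_k with k = 9.
C_9 = (1/(k+1)) · C(2k, k) = (1/10) · C(18, 9) = (1/10) · 48620 = 4862.
σ^{2k} = (σ²)^k = (34/7)^9 = 60716992766464/40353607.

Therefore m_{18} = σ^{18} · C_9 = (60716992766464/40353607) · 4862 = 295206018830547968/40353607.


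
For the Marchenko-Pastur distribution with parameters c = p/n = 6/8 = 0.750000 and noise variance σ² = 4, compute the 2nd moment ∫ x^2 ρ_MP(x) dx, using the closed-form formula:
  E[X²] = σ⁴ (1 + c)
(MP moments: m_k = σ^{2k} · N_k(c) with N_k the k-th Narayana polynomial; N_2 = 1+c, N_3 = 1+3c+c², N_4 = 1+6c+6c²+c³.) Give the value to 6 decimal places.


E[X²] = σ⁴ (1 + c) (second MP moment). With σ² = 4 (so σ⁴ = 16) and c = 6/8 = 0.750000: E[X²] = 16 · (1 + 0.750000) = 16 · 1.750000.

So E[X^2] = 28.000000.


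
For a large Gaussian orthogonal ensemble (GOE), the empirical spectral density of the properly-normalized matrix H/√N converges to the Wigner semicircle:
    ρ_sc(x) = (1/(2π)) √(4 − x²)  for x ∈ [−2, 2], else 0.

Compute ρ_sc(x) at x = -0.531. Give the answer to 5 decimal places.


ρ_sc(x) = (1/(2π)) √(4 − x²). With x = -0.531:
  4 − x² = 4 − (-0.531)² = 4 − 0.281961 = 3.718039.
  √(4 − x²) = 1.928222.
  1/(2π) = 0.159155.
  ρ_sc(-0.531) = 0.159155 · 1.928222 = 0.306886.

Rounded to 5 decimal places: ρ_sc(-0.531) ≈ 0.30689.


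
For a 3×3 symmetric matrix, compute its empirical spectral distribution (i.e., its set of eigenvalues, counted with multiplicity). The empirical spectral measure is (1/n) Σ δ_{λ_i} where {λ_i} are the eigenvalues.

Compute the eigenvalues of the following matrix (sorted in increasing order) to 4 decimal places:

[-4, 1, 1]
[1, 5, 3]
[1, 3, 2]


Since M is real symmetric, all three eigenvalues are real; they are the roots of det(λI − M) = λ³ − (tr M) λ² + s λ − det M, where s is the sum of the principal 2×2 minors.
tr M = -4 + 5 + 2 = 3.
s = ((-4)·5 − 1²) + ((-4)·2 − 1²) + (5·2 − 3²) = -21 + (-9) + 1 = -29.
det M (expand along row 1) = (-4)·1 − 1·(-1) + 1·(-2) = -5.
Characteristic polynomial: λ³ − 3λ² − 29λ + 5 = 0.
Substitute λ = y + (tr M)/3 = y + 1.000000 to remove the quadratic term: y³ + p·y + q = 0 with p = s − (tr M)²/3 = -32.000000 and q = −2(tr M)³/27 + (tr M)·s/3 − det M = -26.000000.
Three real roots ⇒ use the trigonometric (Viète) form: r = 2√(−p/3) = 6.531973, φ = arccos(3q/(p·r)) = arccos(0.373164) = 1.188379 rad.
y_k = r·cos(φ/3 − 2πk/3) for k = 0, 1, 2 gives y = 6.026154, -0.830394, -5.195760.
λ_k = y_k + 1.000000 gives λ = 7.0262, 0.1696, -4.1958 (check: the sum is 3.0000 = tr M).

Eigenvalues sorted in increasing order: [-4.1958, 0.1696, 7.0262].


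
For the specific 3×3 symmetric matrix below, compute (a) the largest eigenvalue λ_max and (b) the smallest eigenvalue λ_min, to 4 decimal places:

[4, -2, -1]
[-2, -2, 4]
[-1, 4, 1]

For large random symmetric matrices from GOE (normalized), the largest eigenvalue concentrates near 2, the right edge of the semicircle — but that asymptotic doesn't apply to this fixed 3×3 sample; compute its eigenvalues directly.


Since M is real symmetric, all three eigenvalues are real; they are the roots of det(λI − M) = λ³ − (tr M) λ² + s λ − det M, where s is the sum of the principal 2×2 minors.
tr M = 4 + (-2) + 1 = 3.
s = (4·(-2) − (-2)²) + (4·1 − (-1)²) + ((-2)·1 − 4²) = -12 + 3 + (-18) = -27.
det M (expand along row 1) = 4·(-18) − (-2)·2 + (-1)·(-10) = -58.
Characteristic polynomial: λ³ − 3λ² − 27λ + 58 = 0.
Substitute λ = y + (tr M)/3 = y + 1.000000 to remove the quadratic term: y³ + p·y + q = 0 with p = s − (tr M)²/3 = -30.000000 and q = −2(tr M)³/27 + (tr M)·s/3 − det M = 29.000000.
Three real roots ⇒ use the trigonometric (Viète) form: r = 2√(−p/3) = 6.324555, φ = arccos(3q/(p·r)) = arccos(-0.458530) = 2.047137 rad.
y_k = r·cos(φ/3 − 2πk/3) for k = 0, 1, 2 gives y = 4.908327, 1.000000, -5.908327.
λ_k = y_k + 1.000000 gives λ = 5.9083, 2.0000, -4.9083 (check: the sum is 3.0000 = tr M).

Hence λ_max = 5.9083 and λ_min = -4.9083.


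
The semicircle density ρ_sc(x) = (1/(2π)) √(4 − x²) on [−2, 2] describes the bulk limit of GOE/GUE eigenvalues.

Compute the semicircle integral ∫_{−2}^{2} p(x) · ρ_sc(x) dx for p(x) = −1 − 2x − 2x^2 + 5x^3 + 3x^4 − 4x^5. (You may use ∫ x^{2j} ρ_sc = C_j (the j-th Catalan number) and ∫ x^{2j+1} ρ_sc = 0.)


Write p(x) = Σ a_i x^i, split into monomials and integrate each against ρ_sc separately.
Using ∫ x^{2j} ρ_sc = C_j = (1/(j+1)) C(2j, j) (Catalan numbers) and ∫ x^{2j+1} ρ_sc = 0 (odd monomials vanish by symmetry):
  i = 0 (even): a_0 · C_{0} = -1 · 1 = -1
  i = 1 (odd): ∫ x^1 ρ_sc = 0 (vanishes)
  i = 2 (even): a_2 · C_{1} = -2 · 1 = -2
  i = 3 (odd): ∫ x^3 ρ_sc = 0 (vanishes)
  i = 4 (even): a_4 · C_{2} = 3 · 2 = 6
  i = 5 (odd): ∫ x^5 ρ_sc = 0 (vanishes)

Summing the contributions: ∫_{−2}^{2} p(x) ρ_sc(x) dx = (-1) + (-2) + 6 = 3.


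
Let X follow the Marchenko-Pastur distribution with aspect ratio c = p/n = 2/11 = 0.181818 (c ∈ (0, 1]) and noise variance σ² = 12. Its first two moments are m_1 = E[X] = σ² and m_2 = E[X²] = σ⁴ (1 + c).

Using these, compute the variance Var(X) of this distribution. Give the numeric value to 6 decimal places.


m_1 = E[X] = σ² = 12, so m_1² = 144.
m_2 = E[X²] = σ⁴ (1 + c) = 144 · (1 + 0.181818) = 144 · 1.181818 = 170.181818.
(Note m_2 − m_1² simplifies to c · σ⁴ = 0.181818 · 144.)

Var(X) = m_2 − m_1² = 170.181818 − 144 = 26.181818.


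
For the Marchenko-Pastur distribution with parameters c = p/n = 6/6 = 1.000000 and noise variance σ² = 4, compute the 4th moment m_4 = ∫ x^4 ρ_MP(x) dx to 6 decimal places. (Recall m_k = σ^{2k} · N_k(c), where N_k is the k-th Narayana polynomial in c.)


E[X⁴] = σ⁸ (1 + 6c + 6c² + c³) (fourth MP moment). With σ² = 4 (so σ⁸ = 256) and c = 6/6 = 1.000000: E[X⁴] = 256 · (1 + 6·1.000000 + 6·(1.000000)² + (1.000000)³) = 256 · 14.000000.

So E[X^4] = 3584.000000.


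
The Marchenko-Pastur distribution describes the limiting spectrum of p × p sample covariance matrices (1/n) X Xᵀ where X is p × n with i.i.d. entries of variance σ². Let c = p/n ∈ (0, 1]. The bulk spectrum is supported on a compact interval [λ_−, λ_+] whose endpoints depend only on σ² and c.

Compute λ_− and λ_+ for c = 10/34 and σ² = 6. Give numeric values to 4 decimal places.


c = 10/34 = 0.294118; √c = 0.542326.
λ_− = σ² (1 − √c)² = 6 · (1 − 0.542326)² = 6 · (0.457674)² = 1.256792.
λ_+ = σ² (1 + √c)² = 6 · (1 + 0.542326)² = 6 · (1.542326)² = 14.272620.

Rounded to 4 decimal places: λ_− ≈ 1.2568, λ_+ ≈ 14.2726.


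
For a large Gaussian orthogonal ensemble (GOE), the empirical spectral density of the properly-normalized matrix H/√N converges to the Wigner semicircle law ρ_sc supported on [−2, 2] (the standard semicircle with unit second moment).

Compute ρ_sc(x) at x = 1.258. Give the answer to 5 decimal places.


ρ_sc(x) = (1/(2π)) √(4 − x²). With x = 1.258:
  4 − x² = 4 − (1.258)² = 4 − 1.582564 = 2.417436.
  √(4 − x²) = 1.554811.
  1/(2π) = 0.159155.
  ρ_sc(1.258) = 0.159155 · 1.554811 = 0.247456.

Rounded to 5 decimal places: ρ_sc(1.258) ≈ 0.24746.


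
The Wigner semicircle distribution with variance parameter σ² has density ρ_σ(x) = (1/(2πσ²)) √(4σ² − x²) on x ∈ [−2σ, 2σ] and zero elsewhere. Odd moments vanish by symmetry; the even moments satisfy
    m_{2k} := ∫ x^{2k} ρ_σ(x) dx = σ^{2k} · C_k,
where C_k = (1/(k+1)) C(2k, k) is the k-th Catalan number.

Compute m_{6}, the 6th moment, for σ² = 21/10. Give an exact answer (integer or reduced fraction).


By the scaled semicircle moment identity, m_{2k} = σ^{2k} · C_k with k = 3.
C_3 = (1/(k+1)) · C(2k, k) = (1/4) · C(6, 3) = (1/4) · 20 = 5.
σ^{2k} = (σ²)^k = (21/10)^3 = 9261/1000.

Therefore m_{6} = σ^{6} · C_3 = (9261/1000) · 5 = 9261/200.


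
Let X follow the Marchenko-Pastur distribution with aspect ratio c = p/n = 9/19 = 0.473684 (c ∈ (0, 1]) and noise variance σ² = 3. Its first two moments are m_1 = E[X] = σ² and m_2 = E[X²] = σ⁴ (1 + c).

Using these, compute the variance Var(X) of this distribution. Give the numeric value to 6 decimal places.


m_1 = E[X] = σ² = 3, so m_1² = 9.
m_2 = E[X²] = σ⁴ (1 + c) = 9 · (1 + 0.473684) = 9 · 1.473684 = 13.263158.
(Note m_2 − m_1² simplifies to c · σ⁴ = 0.473684 · 9.)

Var(X) = m_2 − m_1² = 13.263158 − 9 = 4.263158.


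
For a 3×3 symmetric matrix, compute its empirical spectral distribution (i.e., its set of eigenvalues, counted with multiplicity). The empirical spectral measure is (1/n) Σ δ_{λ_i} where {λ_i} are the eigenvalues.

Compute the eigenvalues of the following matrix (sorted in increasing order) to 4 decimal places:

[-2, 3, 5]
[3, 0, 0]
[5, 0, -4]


Since M is real symmetric, all three eigenvalues are real; they are the roots of det(λI − M) = λ³ − (tr M) λ² + s λ − det M, where s is the sum of the principal 2×2 minors.
tr M = -2 + 0 + (-4) = -6.
s = ((-2)·0 − 3²) + ((-2)·(-4) − 5²) + (0·(-4) − 0²) = -9 + (-17) + 0 = -26.
det M (expand along row 1) = (-2)·0 − 3·(-12) + 5·0 = 36.
Characteristic polynomial: λ³ + 6λ² − 26λ − 36 = 0.
Substitute λ = y + (tr M)/3 = y − 2.000000 to remove the quadratic term: y³ + p·y + q = 0 with p = s − (tr M)²/3 = -38.000000 and q = −2(tr M)³/27 + (tr M)·s/3 − det M = 32.000000.
Three real roots ⇒ use the trigonometric (Viète) form: r = 2√(−p/3) = 7.118052, φ = arccos(3q/(p·r)) = arccos(-0.354917) = 1.933621 rad.
y_k = r·cos(φ/3 − 2πk/3) for k = 0, 1, 2 gives y = 5.690000, 0.858772, -6.548772.
λ_k = y_k − 2.000000 gives λ = 3.6900, -1.1412, -8.5488 (check: the sum is -6.0000 = tr M).

Eigenvalues sorted in increasing order: [-8.5488, -1.1412, 3.6900].


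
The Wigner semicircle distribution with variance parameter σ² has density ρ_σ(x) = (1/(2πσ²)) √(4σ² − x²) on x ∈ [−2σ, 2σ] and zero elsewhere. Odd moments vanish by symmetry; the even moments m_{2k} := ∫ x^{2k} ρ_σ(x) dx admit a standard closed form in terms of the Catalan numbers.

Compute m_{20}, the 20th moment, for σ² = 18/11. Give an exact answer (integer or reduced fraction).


By the scaled semicircle moment identity, m_{2k} = σ^{2k} · C_k with k = 10.
C_10 = (1/(k+1)) · C(2k, k) = (1/11) · C(20, 10) = (1/11) · 184756 = 16796.
σ^{2k} = (σ²)^k = (18/11)^10 = 3570467226624/25937424601.

Therefore m_{20} = σ^{20} · C_10 = (3570467226624/25937424601) · 16796 = 59969567538376704/25937424601.


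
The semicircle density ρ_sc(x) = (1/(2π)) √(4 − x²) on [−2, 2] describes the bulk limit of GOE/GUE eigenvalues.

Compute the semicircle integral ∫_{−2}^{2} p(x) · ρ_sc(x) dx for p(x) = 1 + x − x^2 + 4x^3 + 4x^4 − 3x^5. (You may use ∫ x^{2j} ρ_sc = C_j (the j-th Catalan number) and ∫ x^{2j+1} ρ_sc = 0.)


Write p(x) = Σ a_i x^i, split into monomials and integrate each against ρ_sc separately.
Using ∫ x^{2j} ρ_sc = C_j = (1/(j+1)) C(2j, j) (Catalan numbers) and ∫ x^{2j+1} ρ_sc = 0 (odd monomials vanish by symmetry):
  i = 0 (even): a_0 · C_{0} = 1 · 1 = 1
  i = 1 (odd): ∫ x^1 ρ_sc = 0 (vanishes)
  i = 2 (even): a_2 · C_{1} = -1 · 1 = -1
  i = 3 (odd): ∫ x^3 ρ_sc = 0 (vanishes)
  i = 4 (even): a_4 · C_{2} = 4 · 2 = 8
  i = 5 (odd): ∫ x^5 ρ_sc = 0 (vanishes)

Summing the contributions: ∫_{−2}^{2} p(x) ρ_sc(x) dx = 1 + (-1) + 8 = 8.


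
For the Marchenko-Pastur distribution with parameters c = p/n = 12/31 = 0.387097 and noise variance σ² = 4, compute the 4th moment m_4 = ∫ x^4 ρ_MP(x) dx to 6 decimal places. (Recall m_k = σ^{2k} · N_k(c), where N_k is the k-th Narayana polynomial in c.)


E[X⁴] = σ⁸ (1 + 6c + 6c² + c³) (fourth MP moment). With σ² = 4 (so σ⁸ = 256) and c = 12/31 = 0.387097: E[X⁴] = 256 · (1 + 6·0.387097 + 6·(0.387097)² + (0.387097)³) = 256 · 4.279648.

So E[X^4] = 1095.589943.


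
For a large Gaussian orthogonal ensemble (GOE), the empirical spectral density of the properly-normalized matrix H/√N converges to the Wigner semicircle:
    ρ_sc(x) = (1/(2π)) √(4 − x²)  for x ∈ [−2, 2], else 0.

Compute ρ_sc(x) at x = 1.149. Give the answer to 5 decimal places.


ρ_sc(x) = (1/(2π)) √(4 − x²). With x = 1.149:
  4 − x² = 4 − (1.149)² = 4 − 1.320201 = 2.679799.
  √(4 − x²) = 1.637009.
  1/(2π) = 0.159155.
  ρ_sc(1.149) = 0.159155 · 1.637009 = 0.260538.

Rounded to 5 decimal places: ρ_sc(1.149) ≈ 0.26054.


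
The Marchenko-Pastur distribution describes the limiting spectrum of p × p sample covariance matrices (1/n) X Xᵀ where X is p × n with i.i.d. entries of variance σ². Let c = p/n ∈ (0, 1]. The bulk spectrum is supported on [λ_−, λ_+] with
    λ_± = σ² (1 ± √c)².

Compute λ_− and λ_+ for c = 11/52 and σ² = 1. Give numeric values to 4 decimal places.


c = 11/52 = 0.211538; √c = 0.459933.
λ_− = σ² (1 − √c)² = 1 · (1 − 0.459933)² = 1 · (0.540067)² = 0.291672.
λ_+ = σ² (1 + √c)² = 1 · (1 + 0.459933)² = 1 · (1.459933)² = 2.131405.

Rounded to 4 decimal places: λ_− ≈ 0.2917, λ_+ ≈ 2.1314.


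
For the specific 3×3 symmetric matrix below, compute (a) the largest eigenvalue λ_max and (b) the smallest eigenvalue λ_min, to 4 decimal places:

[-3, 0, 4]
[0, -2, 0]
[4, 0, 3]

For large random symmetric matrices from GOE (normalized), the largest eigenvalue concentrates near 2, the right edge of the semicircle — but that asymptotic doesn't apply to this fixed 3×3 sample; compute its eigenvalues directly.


Since M is real symmetric, all three eigenvalues are real; they are the roots of det(λI − M) = λ³ − (tr M) λ² + s λ − det M, where s is the sum of the principal 2×2 minors.
tr M = -3 + (-2) + 3 = -2.
s = ((-3)·(-2) − 0²) + ((-3)·3 − 4²) + ((-2)·3 − 0²) = 6 + (-25) + (-6) = -25.
det M (expand along row 1) = (-3)·(-6) − 0·0 + 4·8 = 50.
Characteristic polynomial: λ³ + 2λ² − 25λ − 50 = 0.
Substitute λ = y + (tr M)/3 = y − 0.666667 to remove the quadratic term: y³ + p·y + q = 0 with p = s − (tr M)²/3 = -26.333333 and q = −2(tr M)³/27 + (tr M)·s/3 − det M = -32.740741.
Three real roots ⇒ use the trigonometric (Viète) form: r = 2√(−p/3) = 5.925463, φ = arccos(3q/(p·r)) = arccos(0.629480) = 0.889913 rad.
y_k = r·cos(φ/3 − 2πk/3) for k = 0, 1, 2 gives y = 5.666667, -1.333333, -4.333333.
λ_k = y_k − 0.666667 gives λ = 5.0000, -2.0000, -5.0000 (check: the sum is -2.0000 = tr M).

Hence λ_max = 5.0000 and λ_min = -5.0000.
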